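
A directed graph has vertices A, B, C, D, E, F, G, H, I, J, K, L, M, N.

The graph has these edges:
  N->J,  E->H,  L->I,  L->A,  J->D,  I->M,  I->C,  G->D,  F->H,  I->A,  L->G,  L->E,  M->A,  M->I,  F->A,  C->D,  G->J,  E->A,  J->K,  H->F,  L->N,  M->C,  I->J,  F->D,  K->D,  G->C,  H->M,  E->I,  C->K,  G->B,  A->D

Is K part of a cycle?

K lies on a cycle iff there is a path from K back to itself.
Exploring from K, it never reaches itself; equivalently, its strongly connected component is a singleton.

No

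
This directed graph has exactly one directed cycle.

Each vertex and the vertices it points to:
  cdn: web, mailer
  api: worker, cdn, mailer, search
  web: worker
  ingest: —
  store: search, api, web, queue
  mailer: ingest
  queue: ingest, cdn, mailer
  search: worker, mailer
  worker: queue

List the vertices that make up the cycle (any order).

cdn, web, queue, worker

DFS with gray/black marking from cdn:
cdn gray
  web gray
    worker gray
      queue gray
        ingest gray
        ingest black
        queue→cdn: cdn is gray → back edge
Back edge closes the cycle cdn → web → worker → queue → cdn; its vertices are {cdn, web, queue, worker}.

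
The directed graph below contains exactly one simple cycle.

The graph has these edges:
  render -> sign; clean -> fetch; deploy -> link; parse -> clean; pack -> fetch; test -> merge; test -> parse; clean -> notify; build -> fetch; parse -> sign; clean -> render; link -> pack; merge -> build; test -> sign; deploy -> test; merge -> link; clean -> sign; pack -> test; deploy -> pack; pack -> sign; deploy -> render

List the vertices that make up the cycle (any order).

link, pack, test, merge

DFS with gray/black marking from test:
test gray
  merge gray
    build gray
      fetch gray
      fetch black
    build black
    link gray
      pack gray
        pack→fetch: fetch black — skip
        sign gray
        sign black
        pack→test: test is gray → back edge
Back edge closes the cycle test → merge → link → pack → test; its vertices are {link, pack, test, merge}.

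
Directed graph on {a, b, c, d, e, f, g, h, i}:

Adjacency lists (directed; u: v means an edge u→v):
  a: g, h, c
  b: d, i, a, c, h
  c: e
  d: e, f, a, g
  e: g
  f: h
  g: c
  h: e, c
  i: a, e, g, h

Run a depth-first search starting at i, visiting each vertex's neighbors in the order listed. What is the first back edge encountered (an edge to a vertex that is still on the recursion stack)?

e→g

DFS from i (visiting each vertex's neighbors in the order listed); mark gray on enter, black on exit:
i gray
  a gray
    g gray
      c gray
        e gray
          e→g: g is gray → back edge
First back edge: e → g.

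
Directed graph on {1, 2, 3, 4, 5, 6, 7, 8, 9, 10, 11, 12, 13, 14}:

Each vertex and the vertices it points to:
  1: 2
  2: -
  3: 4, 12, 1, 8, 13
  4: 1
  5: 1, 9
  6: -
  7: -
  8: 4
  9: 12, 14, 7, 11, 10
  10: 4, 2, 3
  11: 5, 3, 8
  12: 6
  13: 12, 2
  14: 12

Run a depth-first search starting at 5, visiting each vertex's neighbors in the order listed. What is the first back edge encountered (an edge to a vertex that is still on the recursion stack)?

11->5

DFS from 5 (visiting each vertex's neighbors in the order listed); mark gray on enter, black on exit:
5 gray
  1 gray
    2 gray
    2 black
  1 black
  9 gray
    12 gray
      6 gray
      6 black
    12 black
    14 gray
      14→12: 12 black — skip
    14 black
    7 gray
    7 black
    11 gray
      11→5: 5 is gray → back edge
First back edge: 11 → 5.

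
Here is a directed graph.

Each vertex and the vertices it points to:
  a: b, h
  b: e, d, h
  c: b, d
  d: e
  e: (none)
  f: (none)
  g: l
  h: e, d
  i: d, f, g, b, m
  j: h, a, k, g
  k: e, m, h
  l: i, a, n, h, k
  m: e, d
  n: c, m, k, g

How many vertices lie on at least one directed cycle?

A vertex is on a directed cycle iff it belongs to a strongly connected component of size ≥ 2 (or has a self-loop).
The vertices on cycles are {g, i, l, n} — 4 in total.

4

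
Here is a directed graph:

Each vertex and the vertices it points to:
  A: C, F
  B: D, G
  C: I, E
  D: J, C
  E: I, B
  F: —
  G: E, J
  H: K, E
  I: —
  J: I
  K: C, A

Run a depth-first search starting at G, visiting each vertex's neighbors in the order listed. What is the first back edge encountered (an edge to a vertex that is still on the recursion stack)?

DFS from G (visiting each vertex's neighbors in the order listed); mark gray on enter, black on exit:
G gray
  E gray
    I gray
    I black
    B gray
      D gray
        J gray
          J→I: I black — skip
        J black
        C gray
          C→I: I black — skip
          C→E: E is gray → back edge
First back edge: C → E.

C→E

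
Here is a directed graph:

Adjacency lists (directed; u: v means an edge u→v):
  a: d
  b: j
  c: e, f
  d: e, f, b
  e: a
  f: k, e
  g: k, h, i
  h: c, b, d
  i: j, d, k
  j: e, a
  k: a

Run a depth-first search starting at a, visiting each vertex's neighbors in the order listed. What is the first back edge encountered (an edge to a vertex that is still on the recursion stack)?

DFS from a (visiting each vertex's neighbors in the order listed); mark gray on enter, black on exit:
a gray
  d gray
    e gray
      e→a: a is gray → back edge
First back edge: e → a.

e→a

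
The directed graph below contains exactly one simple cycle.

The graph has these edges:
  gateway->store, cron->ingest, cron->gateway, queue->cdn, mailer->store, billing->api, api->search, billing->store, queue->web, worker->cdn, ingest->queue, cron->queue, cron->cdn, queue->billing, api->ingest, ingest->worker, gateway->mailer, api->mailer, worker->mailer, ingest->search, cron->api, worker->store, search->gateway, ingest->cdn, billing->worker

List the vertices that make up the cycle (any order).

DFS with gray/black marking from ingest:
ingest gray
  worker gray
    mailer gray
      store gray
      store black
    mailer black
    cdn gray
    cdn black
    worker→store: store black — skip
  worker black
  queue gray
    billing gray
      billing→worker: worker black — skip
      billing→store: store black — skip
      api gray
        search gray
          gateway gray
            gateway→store: store black — skip
            gateway→mailer: mailer black — skip
          gateway black
        search black
        api→ingest: ingest is gray → back edge
Back edge closes the cycle ingest → queue → billing → api → ingest; its vertices are {api, queue, ingest, billing}.

api, queue, ingest, billing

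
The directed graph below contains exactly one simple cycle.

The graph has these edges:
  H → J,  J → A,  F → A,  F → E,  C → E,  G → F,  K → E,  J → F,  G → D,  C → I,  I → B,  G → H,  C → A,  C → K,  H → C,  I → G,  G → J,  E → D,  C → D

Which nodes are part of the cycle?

C, G, H, I

DFS with gray/black marking from H:
H gray
  J gray
    A gray
    A black
    F gray
      E gray
        D gray
        D black
      E black
      F→A: A black — skip
    F black
  J black
  C gray
    C→D: D black — skip
    K gray
      K→E: E black — skip
    K black
    C→E: E black — skip
    I gray
      G gray
        G→J: J black — skip
        G→F: F black — skip
        G→H: H is gray → back edge
Back edge closes the cycle H → C → I → G → H; its vertices are {C, G, H, I}.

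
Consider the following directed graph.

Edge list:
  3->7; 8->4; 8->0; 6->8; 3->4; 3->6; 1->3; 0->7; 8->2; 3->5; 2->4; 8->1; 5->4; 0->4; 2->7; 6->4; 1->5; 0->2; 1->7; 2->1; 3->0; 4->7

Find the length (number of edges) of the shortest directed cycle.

For each vertex v, BFS finds the shortest path from v back to v.
The shortest such closed walk is 1 → 3 → 6 → 8 → 1, length 4.

4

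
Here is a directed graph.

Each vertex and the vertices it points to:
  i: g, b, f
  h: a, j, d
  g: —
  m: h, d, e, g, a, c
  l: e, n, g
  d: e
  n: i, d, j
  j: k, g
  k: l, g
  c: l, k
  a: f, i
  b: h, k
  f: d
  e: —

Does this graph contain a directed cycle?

Yes

DFS with white/gray/black marking, starting from j:
j gray
  k gray
    l gray
      e gray
      e black
      n gray
        i gray
          g gray
          g black
          b gray
            h gray
              a gray
                f gray
                  d gray
                    d→e: e black — skip
                  d black
                f black
                a→i: i is gray → back edge
Back edge found, so a cycle exists: i → b → h → a → i.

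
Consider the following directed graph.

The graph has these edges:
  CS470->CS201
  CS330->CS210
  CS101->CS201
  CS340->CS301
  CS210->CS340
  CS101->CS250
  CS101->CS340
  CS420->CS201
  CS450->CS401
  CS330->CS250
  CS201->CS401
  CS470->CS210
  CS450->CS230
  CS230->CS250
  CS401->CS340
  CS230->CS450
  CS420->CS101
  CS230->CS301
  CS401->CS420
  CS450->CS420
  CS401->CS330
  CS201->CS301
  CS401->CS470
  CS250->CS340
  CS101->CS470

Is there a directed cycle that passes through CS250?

CS250 lies on a cycle iff there is a path from CS250 back to itself.
Exploring from CS250, it never reaches itself; equivalently, its strongly connected component is a singleton.

No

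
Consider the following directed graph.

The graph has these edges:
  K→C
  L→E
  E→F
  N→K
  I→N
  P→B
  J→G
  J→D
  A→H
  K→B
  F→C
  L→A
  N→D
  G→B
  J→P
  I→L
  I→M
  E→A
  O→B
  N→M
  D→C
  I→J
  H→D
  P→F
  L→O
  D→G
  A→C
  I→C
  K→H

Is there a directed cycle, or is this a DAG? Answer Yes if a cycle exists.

No

DFS with white/gray/black marking, starting from N:
N gray
  K gray
    H gray
      D gray
        G gray
          B gray
          B black
        G black
        C gray
        C black
      D black
    H black
    K→C: C black — skip
    K→B: B black — skip
  K black
  N→D: D black — skip
  M gray
  M black
N black
A gray
  A→H: H black — skip
  A→C: C black — skip
A black
E gray
  E→A: A black — skip
  F gray
    F→C: C black — skip
  F black
E black
I gray
  I→C: C black — skip
  I→N: N black — skip
  L gray
    L→E: E black — skip
    L→A: A black — skip
    O gray
      O→B: B black — skip
    O black
  L black
  I→M: M black — skip
  J gray
    J→D: D black — skip
    J→G: G black — skip
    P gray
      P→F: F black — skip
      P→B: B black — skip
    P black
  J black
I black
Every edge goes to a white or black vertex — no back edge, so the graph is acyclic.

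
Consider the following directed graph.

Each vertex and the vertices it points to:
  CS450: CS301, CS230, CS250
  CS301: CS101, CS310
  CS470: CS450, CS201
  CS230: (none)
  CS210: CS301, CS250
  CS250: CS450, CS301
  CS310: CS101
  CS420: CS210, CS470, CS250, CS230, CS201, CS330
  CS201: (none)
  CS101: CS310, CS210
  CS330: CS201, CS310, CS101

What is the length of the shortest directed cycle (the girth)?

2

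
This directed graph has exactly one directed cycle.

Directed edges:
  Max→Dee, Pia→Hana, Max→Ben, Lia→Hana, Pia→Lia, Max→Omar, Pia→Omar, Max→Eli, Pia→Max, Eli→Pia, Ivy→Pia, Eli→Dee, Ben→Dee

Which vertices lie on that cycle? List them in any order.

DFS with gray/black marking from Pia:
Pia gray
  Lia gray
    Hana gray
    Hana black
  Lia black
  Pia→Hana: Hana black — skip
  Max gray
    Eli gray
      Eli→Pia: Pia is gray → back edge
Back edge closes the cycle Pia → Max → Eli → Pia; its vertices are {Eli, Max, Pia}.

Eli, Max, Pia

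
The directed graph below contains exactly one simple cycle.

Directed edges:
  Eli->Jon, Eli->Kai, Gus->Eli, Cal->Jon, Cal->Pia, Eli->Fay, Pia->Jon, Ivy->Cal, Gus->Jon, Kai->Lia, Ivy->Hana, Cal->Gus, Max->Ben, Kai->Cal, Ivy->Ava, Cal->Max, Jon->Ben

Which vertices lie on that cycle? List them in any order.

Cal, Eli, Gus, Kai

DFS with gray/black marking from Cal:
Cal gray
  Max gray
    Ben gray
    Ben black
  Max black
  Pia gray
    Jon gray
      Jon→Ben: Ben black — skip
    Jon black
  Pia black
  Gus gray
    Gus→Jon: Jon black — skip
    Eli gray
      Fay gray
      Fay black
      Kai gray
        Lia gray
        Lia black
        Kai→Cal: Cal is gray → back edge
Back edge closes the cycle Cal → Gus → Eli → Kai → Cal; its vertices are {Cal, Eli, Gus, Kai}.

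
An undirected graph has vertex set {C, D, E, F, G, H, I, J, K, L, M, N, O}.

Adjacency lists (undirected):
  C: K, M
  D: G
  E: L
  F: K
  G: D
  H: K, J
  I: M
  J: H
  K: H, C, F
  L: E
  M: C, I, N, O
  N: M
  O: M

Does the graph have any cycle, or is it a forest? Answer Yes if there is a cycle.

No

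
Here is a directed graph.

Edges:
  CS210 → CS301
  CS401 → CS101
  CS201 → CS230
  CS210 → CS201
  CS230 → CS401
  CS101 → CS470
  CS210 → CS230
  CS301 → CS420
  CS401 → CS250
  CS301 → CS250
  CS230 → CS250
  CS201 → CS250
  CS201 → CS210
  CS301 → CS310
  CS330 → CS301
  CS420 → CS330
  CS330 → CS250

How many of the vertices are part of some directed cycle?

A vertex is on a directed cycle iff it belongs to a strongly connected component of size ≥ 2 (or has a self-loop).
The vertices on cycles are {CS201, CS210, CS301, CS330, CS420} — 5 in total.

5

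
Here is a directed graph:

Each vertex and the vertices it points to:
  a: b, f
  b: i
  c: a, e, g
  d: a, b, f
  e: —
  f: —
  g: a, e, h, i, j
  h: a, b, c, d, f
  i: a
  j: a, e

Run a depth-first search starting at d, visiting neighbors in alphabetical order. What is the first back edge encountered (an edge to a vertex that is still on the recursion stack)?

i->a

DFS from d (visiting neighbors in alphabetical order); mark gray on enter, black on exit:
d gray
  a gray
    b gray
      i gray
        i→a: a is gray → back edge
First back edge: i → a.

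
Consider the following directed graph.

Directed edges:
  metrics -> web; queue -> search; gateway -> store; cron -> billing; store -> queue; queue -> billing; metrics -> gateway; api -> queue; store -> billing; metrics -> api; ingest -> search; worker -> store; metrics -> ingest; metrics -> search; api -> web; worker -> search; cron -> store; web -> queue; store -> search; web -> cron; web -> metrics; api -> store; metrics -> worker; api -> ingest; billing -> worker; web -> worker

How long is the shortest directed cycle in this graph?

For each vertex v, BFS finds the shortest path from v back to v.
The shortest such closed walk is metrics → web → metrics, length 2.

2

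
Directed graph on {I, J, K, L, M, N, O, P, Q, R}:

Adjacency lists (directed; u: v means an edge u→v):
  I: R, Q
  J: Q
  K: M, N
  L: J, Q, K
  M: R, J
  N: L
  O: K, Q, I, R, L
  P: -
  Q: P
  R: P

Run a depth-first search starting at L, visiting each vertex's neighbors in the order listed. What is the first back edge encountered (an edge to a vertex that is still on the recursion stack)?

N->L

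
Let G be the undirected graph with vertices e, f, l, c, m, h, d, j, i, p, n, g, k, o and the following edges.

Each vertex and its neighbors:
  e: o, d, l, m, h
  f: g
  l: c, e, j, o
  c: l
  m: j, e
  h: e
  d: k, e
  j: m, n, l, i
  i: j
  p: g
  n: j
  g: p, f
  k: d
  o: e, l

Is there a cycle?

Yes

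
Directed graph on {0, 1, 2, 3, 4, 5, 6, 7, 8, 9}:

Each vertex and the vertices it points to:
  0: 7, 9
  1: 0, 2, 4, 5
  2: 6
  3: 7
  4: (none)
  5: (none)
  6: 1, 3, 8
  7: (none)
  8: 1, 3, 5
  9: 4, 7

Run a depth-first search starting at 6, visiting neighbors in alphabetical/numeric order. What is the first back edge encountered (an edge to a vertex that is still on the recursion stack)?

DFS from 6 (visiting neighbors in alphabetical/numeric order); mark gray on enter, black on exit:
6 gray
  1 gray
    0 gray
      7 gray
      7 black
      9 gray
        4 gray
        4 black
        9→7: 7 black — skip
      9 black
    0 black
    2 gray
      2→6: 6 is gray → back edge
First back edge: 2 → 6.

2->6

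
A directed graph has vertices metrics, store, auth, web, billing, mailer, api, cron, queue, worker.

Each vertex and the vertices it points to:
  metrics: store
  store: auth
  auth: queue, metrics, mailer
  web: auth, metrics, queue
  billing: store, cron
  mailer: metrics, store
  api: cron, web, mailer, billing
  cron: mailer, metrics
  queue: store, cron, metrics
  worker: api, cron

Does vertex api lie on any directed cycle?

No

api lies on a cycle iff there is a path from api back to itself.
Exploring from api, it never reaches itself; equivalently, its strongly connected component is a singleton.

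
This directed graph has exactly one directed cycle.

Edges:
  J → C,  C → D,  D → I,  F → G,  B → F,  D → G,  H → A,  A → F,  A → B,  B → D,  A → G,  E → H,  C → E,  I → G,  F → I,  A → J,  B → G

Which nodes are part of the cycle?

A, C, E, H, J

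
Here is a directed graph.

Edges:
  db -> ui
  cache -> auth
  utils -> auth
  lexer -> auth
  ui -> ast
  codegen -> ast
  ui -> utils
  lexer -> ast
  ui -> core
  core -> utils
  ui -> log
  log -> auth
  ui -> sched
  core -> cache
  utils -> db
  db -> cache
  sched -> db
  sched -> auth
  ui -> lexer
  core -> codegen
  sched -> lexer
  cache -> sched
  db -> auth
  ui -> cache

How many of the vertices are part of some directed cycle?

6

A vertex is on a directed cycle iff it belongs to a strongly connected component of size ≥ 2 (or has a self-loop).
The vertices on cycles are {db, ui, core, cache, sched, utils} — 6 in total.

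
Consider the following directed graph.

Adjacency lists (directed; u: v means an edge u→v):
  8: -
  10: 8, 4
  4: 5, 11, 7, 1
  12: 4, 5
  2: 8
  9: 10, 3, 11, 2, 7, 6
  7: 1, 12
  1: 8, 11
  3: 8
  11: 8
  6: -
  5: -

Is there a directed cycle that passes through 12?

12 is on a cycle iff 12 can reach itself via ≥1 edge.
12 → 4 → 7 → 12 — yes.

Yes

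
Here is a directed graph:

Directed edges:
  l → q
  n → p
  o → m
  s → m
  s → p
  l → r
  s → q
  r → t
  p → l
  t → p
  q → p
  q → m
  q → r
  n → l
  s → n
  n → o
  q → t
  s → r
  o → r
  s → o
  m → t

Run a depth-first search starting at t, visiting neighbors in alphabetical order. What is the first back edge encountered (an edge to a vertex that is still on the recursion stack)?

DFS from t (visiting neighbors in alphabetical order); mark gray on enter, black on exit:
t gray
  p gray
    l gray
      q gray
        m gray
          m→t: t is gray → back edge
First back edge: m → t.

m→t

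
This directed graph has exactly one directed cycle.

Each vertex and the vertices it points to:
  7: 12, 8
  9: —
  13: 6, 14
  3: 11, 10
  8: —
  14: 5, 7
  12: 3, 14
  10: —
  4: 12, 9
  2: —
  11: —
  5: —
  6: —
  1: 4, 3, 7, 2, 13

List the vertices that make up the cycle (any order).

7, 12, 14

DFS with gray/black marking from 7:
7 gray
  12 gray
    3 gray
      11 gray
      11 black
      10 gray
      10 black
    3 black
    14 gray
      5 gray
      5 black
      14→7: 7 is gray → back edge
Back edge closes the cycle 7 → 12 → 14 → 7; its vertices are {7, 12, 14}.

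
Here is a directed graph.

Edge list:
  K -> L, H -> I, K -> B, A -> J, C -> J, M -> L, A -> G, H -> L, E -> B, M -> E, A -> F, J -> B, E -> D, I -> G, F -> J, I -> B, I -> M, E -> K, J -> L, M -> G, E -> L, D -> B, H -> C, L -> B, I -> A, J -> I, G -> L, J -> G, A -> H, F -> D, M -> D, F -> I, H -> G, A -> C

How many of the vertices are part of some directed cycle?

6

A vertex is on a directed cycle iff it belongs to a strongly connected component of size ≥ 2 (or has a self-loop).
The vertices on cycles are {A, C, F, H, I, J} — 6 in total.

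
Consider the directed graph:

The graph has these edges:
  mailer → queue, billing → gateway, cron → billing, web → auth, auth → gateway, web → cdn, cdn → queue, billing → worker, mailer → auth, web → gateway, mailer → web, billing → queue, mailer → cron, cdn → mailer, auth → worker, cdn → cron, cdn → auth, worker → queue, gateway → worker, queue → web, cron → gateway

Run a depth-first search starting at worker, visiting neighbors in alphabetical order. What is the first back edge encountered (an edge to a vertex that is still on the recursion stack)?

DFS from worker (visiting neighbors in alphabetical order); mark gray on enter, black on exit:
worker gray
  queue gray
    web gray
      auth gray
        gateway gray
          gateway→worker: worker is gray → back edge
First back edge: gateway → worker.

gateway→worker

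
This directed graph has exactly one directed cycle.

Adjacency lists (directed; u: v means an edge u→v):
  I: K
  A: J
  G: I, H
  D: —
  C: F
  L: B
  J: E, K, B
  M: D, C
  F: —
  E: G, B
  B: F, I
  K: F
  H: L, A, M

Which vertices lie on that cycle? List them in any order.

DFS with gray/black marking from G:
G gray
  I gray
    K gray
      F gray
      F black
    K black
  I black
  H gray
    L gray
      B gray
        B→F: F black — skip
        B→I: I black — skip
      B black
    L black
    A gray
      J gray
        E gray
          E→G: G is gray → back edge
Back edge closes the cycle G → H → A → J → E → G; its vertices are {A, E, G, H, J}.

A, E, G, H, J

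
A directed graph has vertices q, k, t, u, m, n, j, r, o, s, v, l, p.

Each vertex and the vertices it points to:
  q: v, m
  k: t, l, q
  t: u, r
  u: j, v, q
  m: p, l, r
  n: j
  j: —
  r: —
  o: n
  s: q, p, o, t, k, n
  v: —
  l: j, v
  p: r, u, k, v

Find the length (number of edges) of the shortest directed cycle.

For each vertex v, BFS finds the shortest path from v back to v.
The shortest such closed walk is k → q → m → p → k, length 4.

4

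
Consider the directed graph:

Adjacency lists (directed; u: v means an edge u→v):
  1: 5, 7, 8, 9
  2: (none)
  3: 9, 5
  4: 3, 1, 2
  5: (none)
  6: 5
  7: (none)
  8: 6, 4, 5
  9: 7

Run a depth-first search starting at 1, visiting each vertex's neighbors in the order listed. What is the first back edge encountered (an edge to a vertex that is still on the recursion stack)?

4→1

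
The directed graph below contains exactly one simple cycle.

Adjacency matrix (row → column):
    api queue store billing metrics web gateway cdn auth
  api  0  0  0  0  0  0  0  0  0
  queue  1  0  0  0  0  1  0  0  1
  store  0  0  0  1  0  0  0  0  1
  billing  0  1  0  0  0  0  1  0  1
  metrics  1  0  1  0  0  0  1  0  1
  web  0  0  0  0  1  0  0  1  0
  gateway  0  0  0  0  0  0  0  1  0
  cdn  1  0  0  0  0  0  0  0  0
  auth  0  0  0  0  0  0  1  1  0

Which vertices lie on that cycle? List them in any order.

DFS with gray/black marking from billing:
billing gray
  auth gray
    gateway gray
      cdn gray
        api gray
        api black
      cdn black
    gateway black
    auth→cdn: cdn black — skip
  auth black
  queue gray
    queue→api: api black — skip
    queue→auth: auth black — skip
    web gray
      metrics gray
        metrics→api: api black — skip
        metrics→auth: auth black — skip
        store gray
          store→billing: billing is gray → back edge
Back edge closes the cycle billing → queue → web → metrics → store → billing; its vertices are {web, queue, store, billing, metrics}.

web, queue, store, billing, metrics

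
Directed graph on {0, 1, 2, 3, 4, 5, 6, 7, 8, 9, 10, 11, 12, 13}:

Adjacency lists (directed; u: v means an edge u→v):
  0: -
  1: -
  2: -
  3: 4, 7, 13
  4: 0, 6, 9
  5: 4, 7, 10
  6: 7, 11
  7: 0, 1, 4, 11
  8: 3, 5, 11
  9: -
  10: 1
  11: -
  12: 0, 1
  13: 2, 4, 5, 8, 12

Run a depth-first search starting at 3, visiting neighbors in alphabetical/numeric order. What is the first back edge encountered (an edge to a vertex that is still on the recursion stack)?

7→4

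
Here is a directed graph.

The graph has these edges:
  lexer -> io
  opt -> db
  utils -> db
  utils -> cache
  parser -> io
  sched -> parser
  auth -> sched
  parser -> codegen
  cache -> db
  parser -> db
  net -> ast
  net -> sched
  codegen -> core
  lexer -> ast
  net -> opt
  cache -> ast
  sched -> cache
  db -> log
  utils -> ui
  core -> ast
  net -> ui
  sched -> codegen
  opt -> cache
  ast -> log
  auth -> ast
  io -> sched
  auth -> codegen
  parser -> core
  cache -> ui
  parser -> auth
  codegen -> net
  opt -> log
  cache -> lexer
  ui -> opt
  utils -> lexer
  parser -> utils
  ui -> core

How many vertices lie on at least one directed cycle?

11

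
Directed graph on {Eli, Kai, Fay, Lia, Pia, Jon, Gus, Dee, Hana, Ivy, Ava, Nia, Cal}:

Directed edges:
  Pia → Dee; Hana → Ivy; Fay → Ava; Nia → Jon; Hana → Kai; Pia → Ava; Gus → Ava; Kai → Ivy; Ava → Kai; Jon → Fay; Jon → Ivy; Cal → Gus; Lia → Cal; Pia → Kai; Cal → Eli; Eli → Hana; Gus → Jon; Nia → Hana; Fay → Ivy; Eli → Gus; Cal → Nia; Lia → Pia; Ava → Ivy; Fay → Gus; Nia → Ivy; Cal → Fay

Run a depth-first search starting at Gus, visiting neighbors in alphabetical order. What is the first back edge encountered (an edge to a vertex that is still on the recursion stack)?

Fay→Gus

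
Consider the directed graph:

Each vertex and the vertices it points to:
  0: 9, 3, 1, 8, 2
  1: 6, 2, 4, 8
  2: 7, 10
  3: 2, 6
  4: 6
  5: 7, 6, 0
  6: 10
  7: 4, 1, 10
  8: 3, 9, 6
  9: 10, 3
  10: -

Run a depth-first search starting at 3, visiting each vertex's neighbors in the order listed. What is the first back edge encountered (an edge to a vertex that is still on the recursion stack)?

DFS from 3 (visiting each vertex's neighbors in the order listed); mark gray on enter, black on exit:
3 gray
  2 gray
    7 gray
      4 gray
        6 gray
          10 gray
          10 black
        6 black
      4 black
      1 gray
        1→6: 6 black — skip
        1→2: 2 is gray → back edge
First back edge: 1 → 2.

1→2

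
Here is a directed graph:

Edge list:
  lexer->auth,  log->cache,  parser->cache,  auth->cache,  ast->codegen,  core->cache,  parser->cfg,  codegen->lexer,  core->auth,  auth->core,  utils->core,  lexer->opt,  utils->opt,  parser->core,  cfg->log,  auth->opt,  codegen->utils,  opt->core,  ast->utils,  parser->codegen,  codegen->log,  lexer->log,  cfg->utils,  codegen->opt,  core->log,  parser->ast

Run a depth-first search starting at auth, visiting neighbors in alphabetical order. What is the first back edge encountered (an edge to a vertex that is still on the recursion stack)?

DFS from auth (visiting neighbors in alphabetical order); mark gray on enter, black on exit:
auth gray
  cache gray
  cache black
  core gray
    core→auth: auth is gray → back edge
First back edge: core → auth.

core→auth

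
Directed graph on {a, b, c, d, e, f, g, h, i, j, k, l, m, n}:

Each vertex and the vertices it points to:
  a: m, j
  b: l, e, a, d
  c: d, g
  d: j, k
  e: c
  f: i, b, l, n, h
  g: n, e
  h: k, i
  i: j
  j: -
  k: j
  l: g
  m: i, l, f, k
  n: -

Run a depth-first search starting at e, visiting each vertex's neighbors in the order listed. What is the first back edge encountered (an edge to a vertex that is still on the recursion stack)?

g→e

DFS from e (visiting each vertex's neighbors in the order listed); mark gray on enter, black on exit:
e gray
  c gray
    d gray
      j gray
      j black
      k gray
        k→j: j black — skip
      k black
    d black
    g gray
      n gray
      n black
      g→e: e is gray → back edge
First back edge: g → e.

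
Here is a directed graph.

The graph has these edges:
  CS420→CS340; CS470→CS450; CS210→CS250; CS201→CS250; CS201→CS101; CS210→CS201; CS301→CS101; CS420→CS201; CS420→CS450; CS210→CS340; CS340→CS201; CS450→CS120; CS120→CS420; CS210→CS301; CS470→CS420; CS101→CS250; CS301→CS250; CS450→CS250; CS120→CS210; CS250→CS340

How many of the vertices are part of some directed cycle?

A vertex is on a directed cycle iff it belongs to a strongly connected component of size ≥ 2 (or has a self-loop).
The vertices on cycles are {CS101, CS120, CS201, CS250, CS340, CS420, CS450} — 7 in total.

7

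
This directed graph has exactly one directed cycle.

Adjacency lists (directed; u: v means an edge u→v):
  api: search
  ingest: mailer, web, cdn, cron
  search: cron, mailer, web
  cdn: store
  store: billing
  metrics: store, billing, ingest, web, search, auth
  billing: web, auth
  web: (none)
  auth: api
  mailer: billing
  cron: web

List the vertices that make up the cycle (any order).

DFS with gray/black marking from auth:
auth gray
  api gray
    search gray
      cron gray
        web gray
        web black
      cron black
      mailer gray
        billing gray
          billing→web: web black — skip
          billing→auth: auth is gray → back edge
Back edge closes the cycle auth → api → search → mailer → billing → auth; its vertices are {api, auth, mailer, search, billing}.

api, auth, mailer, search, billing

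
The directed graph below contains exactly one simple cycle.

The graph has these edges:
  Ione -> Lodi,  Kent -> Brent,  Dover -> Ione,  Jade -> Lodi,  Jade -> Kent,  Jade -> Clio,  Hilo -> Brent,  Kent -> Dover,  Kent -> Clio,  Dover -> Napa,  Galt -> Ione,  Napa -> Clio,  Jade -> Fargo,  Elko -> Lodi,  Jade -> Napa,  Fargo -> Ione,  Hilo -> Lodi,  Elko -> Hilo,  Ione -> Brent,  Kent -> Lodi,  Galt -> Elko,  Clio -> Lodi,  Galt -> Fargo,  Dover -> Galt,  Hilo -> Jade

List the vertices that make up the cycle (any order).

Elko, Galt, Hilo, Jade, Kent, Dover

DFS with gray/black marking from Jade:
Jade gray
  Lodi gray
  Lodi black
  Kent gray
    Dover gray
      Ione gray
        Brent gray
        Brent black
        Ione→Lodi: Lodi black — skip
      Ione black
      Galt gray
        Elko gray
          Hilo gray
            Hilo→Jade: Jade is gray → back edge
Back edge closes the cycle Jade → Kent → Dover → Galt → Elko → Hilo → Jade; its vertices are {Elko, Galt, Hilo, Jade, Kent, Dover}.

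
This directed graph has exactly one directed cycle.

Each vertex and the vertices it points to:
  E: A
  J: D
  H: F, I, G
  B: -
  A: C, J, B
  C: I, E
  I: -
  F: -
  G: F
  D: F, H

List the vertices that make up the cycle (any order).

A, C, E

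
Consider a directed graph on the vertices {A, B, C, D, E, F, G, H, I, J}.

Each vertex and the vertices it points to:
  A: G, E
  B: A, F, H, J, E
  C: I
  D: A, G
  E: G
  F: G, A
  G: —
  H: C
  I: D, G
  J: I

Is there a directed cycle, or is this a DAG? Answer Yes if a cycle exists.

No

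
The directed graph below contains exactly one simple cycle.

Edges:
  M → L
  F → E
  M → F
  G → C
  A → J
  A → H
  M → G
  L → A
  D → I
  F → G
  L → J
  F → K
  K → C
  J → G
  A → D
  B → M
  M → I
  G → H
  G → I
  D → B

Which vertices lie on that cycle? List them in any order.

DFS with gray/black marking from M:
M gray
  I gray
  I black
  F gray
    K gray
      C gray
      C black
    K black
    G gray
      G→C: C black — skip
      H gray
      H black
      G→I: I black — skip
    G black
    E gray
    E black
  F black
  M→G: G black — skip
  L gray
    J gray
      J→G: G black — skip
    J black
    A gray
      D gray
        D→I: I black — skip
        B gray
          B→M: M is gray → back edge
Back edge closes the cycle M → L → A → D → B → M; its vertices are {A, B, D, L, M}.

A, B, D, L, M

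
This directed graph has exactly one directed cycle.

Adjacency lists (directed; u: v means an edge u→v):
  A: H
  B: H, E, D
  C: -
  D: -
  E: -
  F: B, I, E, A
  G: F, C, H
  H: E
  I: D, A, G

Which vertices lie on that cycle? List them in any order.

F, G, I

DFS with gray/black marking from F:
F gray
  B gray
    H gray
      E gray
      E black
    H black
    B→E: E black — skip
    D gray
    D black
  B black
  I gray
    I→D: D black — skip
    A gray
      A→H: H black — skip
    A black
    G gray
      G→F: F is gray → back edge
Back edge closes the cycle F → I → G → F; its vertices are {F, G, I}.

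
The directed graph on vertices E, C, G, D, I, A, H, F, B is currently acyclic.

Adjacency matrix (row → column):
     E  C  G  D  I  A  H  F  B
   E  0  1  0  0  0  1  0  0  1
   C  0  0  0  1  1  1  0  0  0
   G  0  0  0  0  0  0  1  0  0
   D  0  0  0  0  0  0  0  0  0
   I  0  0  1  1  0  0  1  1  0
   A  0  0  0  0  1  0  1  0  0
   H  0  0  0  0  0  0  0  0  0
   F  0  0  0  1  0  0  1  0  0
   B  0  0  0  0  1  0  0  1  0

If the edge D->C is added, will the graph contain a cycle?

Yes

Adding D→C creates a cycle iff C can already reach D.
Path from C: C → D.
So C → … → D → C is a cycle.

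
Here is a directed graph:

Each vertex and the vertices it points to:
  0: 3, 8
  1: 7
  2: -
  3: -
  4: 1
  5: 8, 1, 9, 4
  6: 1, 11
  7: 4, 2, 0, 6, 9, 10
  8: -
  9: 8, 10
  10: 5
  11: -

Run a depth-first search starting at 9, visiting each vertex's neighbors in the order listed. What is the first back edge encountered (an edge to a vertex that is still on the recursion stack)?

DFS from 9 (visiting each vertex's neighbors in the order listed); mark gray on enter, black on exit:
9 gray
  8 gray
  8 black
  10 gray
    5 gray
      5→8: 8 black — skip
      1 gray
        7 gray
          4 gray
            4→1: 1 is gray → back edge
First back edge: 4 → 1.

4→1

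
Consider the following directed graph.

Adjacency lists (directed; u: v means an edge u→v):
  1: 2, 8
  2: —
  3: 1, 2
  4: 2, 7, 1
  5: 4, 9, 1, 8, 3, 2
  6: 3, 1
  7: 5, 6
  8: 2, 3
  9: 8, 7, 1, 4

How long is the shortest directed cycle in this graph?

3

For each vertex v, BFS finds the shortest path from v back to v.
The shortest such closed walk is 7 → 5 → 4 → 7, length 3.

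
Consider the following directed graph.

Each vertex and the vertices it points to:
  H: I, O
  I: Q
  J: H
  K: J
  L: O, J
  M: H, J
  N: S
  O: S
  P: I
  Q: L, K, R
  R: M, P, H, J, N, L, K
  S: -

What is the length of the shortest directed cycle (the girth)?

For each vertex v, BFS finds the shortest path from v back to v.
The shortest such closed walk is Q → R → H → I → Q, length 4.

4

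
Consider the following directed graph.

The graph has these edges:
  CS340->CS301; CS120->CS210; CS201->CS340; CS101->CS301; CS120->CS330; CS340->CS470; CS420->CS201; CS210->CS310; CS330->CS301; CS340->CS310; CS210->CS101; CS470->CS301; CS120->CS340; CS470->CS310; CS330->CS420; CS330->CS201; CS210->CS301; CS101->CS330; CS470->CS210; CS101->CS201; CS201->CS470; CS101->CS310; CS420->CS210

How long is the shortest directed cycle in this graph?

4

For each vertex v, BFS finds the shortest path from v back to v.
The shortest such closed walk is CS210 → CS101 → CS201 → CS470 → CS210, length 4.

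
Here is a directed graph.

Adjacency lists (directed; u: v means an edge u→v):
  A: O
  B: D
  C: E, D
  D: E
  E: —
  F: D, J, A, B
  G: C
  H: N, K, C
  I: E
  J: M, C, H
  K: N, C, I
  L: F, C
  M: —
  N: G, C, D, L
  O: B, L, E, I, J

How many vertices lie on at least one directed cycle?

A vertex is on a directed cycle iff it belongs to a strongly connected component of size ≥ 2 (or has a self-loop).
The vertices on cycles are {A, F, H, J, K, L, N, O} — 8 in total.

8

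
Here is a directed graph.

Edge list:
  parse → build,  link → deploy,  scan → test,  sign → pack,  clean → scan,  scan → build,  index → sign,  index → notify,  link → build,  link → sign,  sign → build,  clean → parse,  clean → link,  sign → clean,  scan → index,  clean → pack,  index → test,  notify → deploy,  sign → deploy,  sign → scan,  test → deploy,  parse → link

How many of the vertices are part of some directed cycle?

6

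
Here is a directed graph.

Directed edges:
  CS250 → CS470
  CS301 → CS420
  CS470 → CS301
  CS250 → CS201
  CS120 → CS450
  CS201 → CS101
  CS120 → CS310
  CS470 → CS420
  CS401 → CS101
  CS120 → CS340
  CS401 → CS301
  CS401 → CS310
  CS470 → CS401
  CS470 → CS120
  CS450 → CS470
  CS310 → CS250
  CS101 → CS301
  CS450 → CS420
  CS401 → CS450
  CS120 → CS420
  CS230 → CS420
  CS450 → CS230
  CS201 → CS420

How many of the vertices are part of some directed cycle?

A vertex is on a directed cycle iff it belongs to a strongly connected component of size ≥ 2 (or has a self-loop).
The vertices on cycles are {CS120, CS250, CS310, CS401, CS450, CS470} — 6 in total.

6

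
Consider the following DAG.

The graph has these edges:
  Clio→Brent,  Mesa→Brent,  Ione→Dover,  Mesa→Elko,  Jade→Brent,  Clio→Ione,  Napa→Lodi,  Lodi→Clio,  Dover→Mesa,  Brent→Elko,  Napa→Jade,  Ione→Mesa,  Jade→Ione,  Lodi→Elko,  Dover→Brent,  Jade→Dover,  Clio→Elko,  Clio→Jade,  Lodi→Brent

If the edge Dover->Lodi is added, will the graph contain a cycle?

Yes

Adding Dover→Lodi creates a cycle iff Lodi can already reach Dover.
Path from Lodi: Lodi → Clio → Jade → Dover.
So Lodi → … → Dover → Lodi is a cycle.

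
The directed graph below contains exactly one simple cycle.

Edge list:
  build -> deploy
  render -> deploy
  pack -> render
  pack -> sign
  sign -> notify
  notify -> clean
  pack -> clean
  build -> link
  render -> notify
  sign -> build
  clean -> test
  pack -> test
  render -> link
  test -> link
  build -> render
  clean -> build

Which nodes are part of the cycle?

DFS with gray/black marking from clean:
clean gray
  test gray
    link gray
    link black
  test black
  build gray
    build→link: link black — skip
    deploy gray
    deploy black
    render gray
      render→deploy: deploy black — skip
      render→link: link black — skip
      notify gray
        notify→clean: clean is gray → back edge
Back edge closes the cycle clean → build → render → notify → clean; its vertices are {build, clean, notify, render}.

build, clean, notify, render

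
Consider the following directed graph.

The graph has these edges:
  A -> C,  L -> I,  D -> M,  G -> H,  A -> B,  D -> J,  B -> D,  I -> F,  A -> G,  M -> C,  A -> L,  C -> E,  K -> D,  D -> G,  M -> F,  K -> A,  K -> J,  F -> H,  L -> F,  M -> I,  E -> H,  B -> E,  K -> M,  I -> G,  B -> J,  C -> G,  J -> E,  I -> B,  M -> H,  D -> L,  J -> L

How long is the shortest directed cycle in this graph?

4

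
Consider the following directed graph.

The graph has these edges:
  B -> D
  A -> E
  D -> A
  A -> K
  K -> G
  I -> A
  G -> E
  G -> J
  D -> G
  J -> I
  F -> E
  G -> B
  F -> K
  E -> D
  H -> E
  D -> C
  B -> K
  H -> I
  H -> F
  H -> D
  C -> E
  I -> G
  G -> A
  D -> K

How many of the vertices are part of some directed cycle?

A vertex is on a directed cycle iff it belongs to a strongly connected component of size ≥ 2 (or has a self-loop).
The vertices on cycles are {A, B, C, D, E, G, I, J, K} — 9 in total.

9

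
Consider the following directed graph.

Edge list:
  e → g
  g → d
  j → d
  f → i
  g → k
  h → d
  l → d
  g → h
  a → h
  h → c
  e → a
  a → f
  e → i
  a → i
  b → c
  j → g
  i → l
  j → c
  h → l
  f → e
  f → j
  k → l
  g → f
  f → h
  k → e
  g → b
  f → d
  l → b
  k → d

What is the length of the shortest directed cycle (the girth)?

For each vertex v, BFS finds the shortest path from v back to v.
The shortest such closed walk is j → g → f → j, length 3.

3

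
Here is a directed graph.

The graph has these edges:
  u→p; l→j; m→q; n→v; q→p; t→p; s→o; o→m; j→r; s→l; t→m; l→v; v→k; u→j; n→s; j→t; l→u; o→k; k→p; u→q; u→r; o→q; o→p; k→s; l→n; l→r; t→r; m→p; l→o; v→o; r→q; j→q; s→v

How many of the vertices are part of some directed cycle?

6

A vertex is on a directed cycle iff it belongs to a strongly connected component of size ≥ 2 (or has a self-loop).
The vertices on cycles are {k, l, n, o, s, v} — 6 in total.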